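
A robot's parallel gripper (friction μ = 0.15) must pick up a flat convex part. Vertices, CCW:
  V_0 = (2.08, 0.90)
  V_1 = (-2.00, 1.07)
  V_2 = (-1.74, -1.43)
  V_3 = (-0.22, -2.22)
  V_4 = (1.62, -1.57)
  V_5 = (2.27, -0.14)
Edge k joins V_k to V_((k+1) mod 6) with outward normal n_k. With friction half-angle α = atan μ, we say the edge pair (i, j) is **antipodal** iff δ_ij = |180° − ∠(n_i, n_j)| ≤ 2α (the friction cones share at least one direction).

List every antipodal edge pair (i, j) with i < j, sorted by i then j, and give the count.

count = 1; pairs: (1,5)

α = atan 0.15 = 8.53°;  2α = 17.06°
n_0 = (+0.0416, +0.9991)
n_1 = (-0.9946, -0.1034)
n_2 = (-0.4612, -0.8873)
n_3 = (+0.3331, -0.9429)
n_4 = (+0.9104, -0.4138)
n_5 = (+0.9837, +0.1797)
  (0,1): δ = 81.68°  ·
  (0,2): δ = 25.08°  ·
  (0,3): δ = 21.84°  ·
  (0,4): δ = 67.94°  ·
  (0,5): δ = 102.74°  ·
  (1,2): δ = 123.40°  ·
  (1,3): δ = 76.48°  ·
  (1,4): δ = 30.38°  ·
  (1,5): δ = 4.42°  ✓
  (2,3): δ = 133.08°  ·
  (2,4): δ = 86.98°  ·
  (2,5): δ = 52.18°  ·
  (3,4): δ = 133.90°  ·
  (3,5): δ = 99.10°  ·
  (4,5): δ = 145.20°  ·
antipodal pairs: 1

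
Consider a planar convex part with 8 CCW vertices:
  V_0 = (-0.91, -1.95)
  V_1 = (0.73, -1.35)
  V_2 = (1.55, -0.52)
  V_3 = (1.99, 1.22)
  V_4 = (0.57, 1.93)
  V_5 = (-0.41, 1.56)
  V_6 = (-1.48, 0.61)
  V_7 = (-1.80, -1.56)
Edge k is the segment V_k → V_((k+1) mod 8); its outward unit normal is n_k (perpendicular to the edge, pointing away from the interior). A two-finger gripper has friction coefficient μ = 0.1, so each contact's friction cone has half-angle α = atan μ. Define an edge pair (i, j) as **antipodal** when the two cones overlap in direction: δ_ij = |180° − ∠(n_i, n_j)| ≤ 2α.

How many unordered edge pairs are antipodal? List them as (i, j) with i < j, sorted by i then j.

count = 4; pairs: (0,4), (1,5), (2,6), (3,7)

α = atan 0.1 = 5.71°;  2α = 11.42°
n_0 = (+0.3436, -0.9391)
n_1 = (+0.7114, -0.7028)
n_2 = (+0.9695, -0.2452)
n_3 = (+0.4472, +0.8944)
n_4 = (-0.3532, +0.9355)
n_5 = (-0.6639, +0.7478)
n_6 = (-0.9893, +0.1459)
n_7 = (-0.4014, -0.9159)
  (0,1): δ = 154.75°  ·
  (0,2): δ = 124.29°  ·
  (0,3): δ = 46.66°  ·
  (0,4): δ = 0.59°  ✓
  (0,5): δ = 21.51°  ·
  (0,6): δ = 61.52°  ·
  (0,7): δ = 136.24°  ·
  (1,2): δ = 149.54°  ·
  (1,3): δ = 71.91°  ·
  (1,4): δ = 24.66°  ·
  (1,5): δ = 3.75°  ✓
  (1,6): δ = 36.26°  ·
  (1,7): δ = 110.99°  ·
  (2,3): δ = 102.37°  ·
  (2,4): δ = 55.12°  ·
  (2,5): δ = 34.21°  ·
  (2,6): δ = 5.80°  ✓
  (2,7): δ = 80.53°  ·
  (3,4): δ = 132.75°  ·
  (3,5): δ = 111.83°  ·
  (3,6): δ = 71.82°  ·
  (3,7): δ = 2.90°  ✓
  (4,5): δ = 159.08°  ·
  (4,6): δ = 119.07°  ·
  (4,7): δ = 44.35°  ·
  (5,6): δ = 139.99°  ·
  (5,7): δ = 65.26°  ·
  (6,7): δ = 105.27°  ·
antipodal pairs: 4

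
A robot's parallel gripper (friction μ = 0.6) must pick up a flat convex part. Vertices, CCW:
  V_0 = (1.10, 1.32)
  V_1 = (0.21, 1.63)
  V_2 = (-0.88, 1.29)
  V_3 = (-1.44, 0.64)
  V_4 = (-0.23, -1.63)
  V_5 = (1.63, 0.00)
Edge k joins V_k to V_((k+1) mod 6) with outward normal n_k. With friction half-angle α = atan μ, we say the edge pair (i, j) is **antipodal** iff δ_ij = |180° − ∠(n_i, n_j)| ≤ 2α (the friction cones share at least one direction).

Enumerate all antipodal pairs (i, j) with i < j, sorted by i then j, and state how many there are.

α = atan 0.6 = 30.96°;  2α = 61.93°
n_0 = (+0.3289, +0.9444)
n_1 = (-0.2978, +0.9546)
n_2 = (-0.7576, +0.6527)
n_3 = (-0.8825, -0.4704)
n_4 = (+0.6591, -0.7521)
n_5 = (+0.9280, +0.3726)
  (0,1): δ = 143.47°  ·
  (0,2): δ = 111.54°  ·
  (0,3): δ = 42.74°  ✓
  (0,4): δ = 60.43°  ✓
  (0,5): δ = 131.08°  ·
  (1,2): δ = 148.07°  ·
  (1,3): δ = 79.26°  ·
  (1,4): δ = 23.91°  ✓
  (1,5): δ = 94.55°  ·
  (2,3): δ = 111.19°  ·
  (2,4): δ = 8.02°  ✓
  (2,5): δ = 62.62°  ·
  (3,4): δ = 76.83°  ·
  (3,5): δ = 6.18°  ✓
  (4,5): δ = 109.35°  ·
antipodal pairs: 5

count = 5; pairs: (0,3), (0,4), (1,4), (2,4), (3,5)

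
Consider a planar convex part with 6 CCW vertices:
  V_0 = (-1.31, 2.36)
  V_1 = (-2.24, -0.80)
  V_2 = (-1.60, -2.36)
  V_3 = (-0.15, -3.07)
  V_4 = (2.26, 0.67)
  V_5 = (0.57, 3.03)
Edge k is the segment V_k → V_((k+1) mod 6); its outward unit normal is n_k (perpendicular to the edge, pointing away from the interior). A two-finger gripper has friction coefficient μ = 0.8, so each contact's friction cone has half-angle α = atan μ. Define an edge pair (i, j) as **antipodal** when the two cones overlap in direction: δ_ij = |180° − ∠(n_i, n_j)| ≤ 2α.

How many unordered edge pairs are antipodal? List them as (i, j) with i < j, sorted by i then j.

α = atan 0.8 = 38.66°;  2α = 77.32°
n_0 = (-0.9593, +0.2823)
n_1 = (-0.9252, -0.3796)
n_2 = (-0.4398, -0.8981)
n_3 = (+0.8406, -0.5417)
n_4 = (+0.8130, +0.5822)
n_5 = (-0.3357, +0.9420)
  (0,1): δ = 141.29°  ·
  (0,2): δ = 99.69°  ·
  (0,3): δ = 16.40°  ✓
  (0,4): δ = 52.01°  ✓
  (0,5): δ = 126.01°  ·
  (1,2): δ = 138.40°  ·
  (1,3): δ = 55.10°  ✓
  (1,4): δ = 13.30°  ✓
  (1,5): δ = 87.31°  ·
  (2,3): δ = 96.71°  ·
  (2,4): δ = 28.30°  ✓
  (2,5): δ = 45.70°  ✓
  (3,4): δ = 111.60°  ·
  (3,5): δ = 37.59°  ✓
  (4,5): δ = 105.99°  ·
antipodal pairs: 7

count = 7; pairs: (0,3), (0,4), (1,3), (1,4), (2,4), (2,5), (3,5)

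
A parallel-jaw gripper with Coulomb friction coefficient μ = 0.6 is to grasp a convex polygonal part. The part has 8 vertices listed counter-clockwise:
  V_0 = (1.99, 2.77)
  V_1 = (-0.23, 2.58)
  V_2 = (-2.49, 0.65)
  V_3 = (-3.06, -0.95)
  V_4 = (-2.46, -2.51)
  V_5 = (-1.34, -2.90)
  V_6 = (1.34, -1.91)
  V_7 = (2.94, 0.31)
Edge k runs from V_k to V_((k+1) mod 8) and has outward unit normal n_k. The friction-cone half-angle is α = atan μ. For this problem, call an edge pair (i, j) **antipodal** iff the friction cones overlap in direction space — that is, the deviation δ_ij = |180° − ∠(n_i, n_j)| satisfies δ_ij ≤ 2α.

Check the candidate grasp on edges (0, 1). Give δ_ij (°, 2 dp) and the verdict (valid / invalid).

α = atan 0.6 = 30.96°;  2α = 61.93°
edge 0: e_0 = (-2.22, -0.19);  n_0 = (-0.0853, +0.9964)
edge 1: e_1 = (-2.26, -1.93);  n_1 = (-0.6494, +0.7604)
∠(n_0, n_1) = 35.60°
δ = |180° − 35.60°| = 144.40°
144.40° > 2α = 61.93°  →  invalid

δ = 144.40°, invalid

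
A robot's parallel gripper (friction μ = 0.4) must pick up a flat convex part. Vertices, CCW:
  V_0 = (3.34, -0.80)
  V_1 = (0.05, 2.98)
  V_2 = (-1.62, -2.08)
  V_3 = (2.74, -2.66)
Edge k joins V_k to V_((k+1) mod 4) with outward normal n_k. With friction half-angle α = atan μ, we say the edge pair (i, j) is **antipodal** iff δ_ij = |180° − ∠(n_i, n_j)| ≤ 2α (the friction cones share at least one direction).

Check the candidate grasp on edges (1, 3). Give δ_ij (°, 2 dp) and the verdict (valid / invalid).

α = atan 0.4 = 21.80°;  2α = 43.60°
edge 1: e_1 = (-1.67, -5.06);  n_1 = (-0.9496, +0.3134)
edge 3: e_3 = (+0.60, +1.86);  n_3 = (+0.9517, -0.3070)
∠(n_1, n_3) = 179.61°
δ = |180° − 179.61°| = 0.39°
0.39° ≤ 2α = 43.60°  →  valid

δ = 0.39°, valid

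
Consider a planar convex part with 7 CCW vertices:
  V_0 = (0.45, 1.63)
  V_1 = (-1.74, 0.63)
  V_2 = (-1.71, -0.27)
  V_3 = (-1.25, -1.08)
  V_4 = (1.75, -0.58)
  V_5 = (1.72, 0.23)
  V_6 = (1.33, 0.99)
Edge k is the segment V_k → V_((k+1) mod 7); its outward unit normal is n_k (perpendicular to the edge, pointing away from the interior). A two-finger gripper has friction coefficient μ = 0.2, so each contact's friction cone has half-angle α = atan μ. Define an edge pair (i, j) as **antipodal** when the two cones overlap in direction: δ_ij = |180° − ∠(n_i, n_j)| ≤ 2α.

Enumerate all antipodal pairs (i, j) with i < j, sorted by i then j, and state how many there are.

α = atan 0.2 = 11.31°;  2α = 22.62°
n_0 = (-0.4154, +0.9097)
n_1 = (-0.9994, -0.0333)
n_2 = (-0.8696, -0.4938)
n_3 = (+0.1644, -0.9864)
n_4 = (+0.9993, +0.0370)
n_5 = (+0.8897, +0.4566)
n_6 = (+0.5882, +0.8087)
  (0,1): δ = 112.63°  ·
  (0,2): δ = 84.95°  ·
  (0,3): δ = 15.08°  ✓
  (0,4): δ = 67.58°  ·
  (0,5): δ = 92.62°  ·
  (0,6): δ = 119.43°  ·
  (1,2): δ = 152.32°  ·
  (1,3): δ = 82.45°  ·
  (1,4): δ = 0.21°  ✓
  (1,5): δ = 25.26°  ·
  (1,6): δ = 52.06°  ·
  (2,3): δ = 110.13°  ·
  (2,4): δ = 27.47°  ·
  (2,5): δ = 2.43°  ✓
  (2,6): δ = 24.38°  ·
  (3,4): δ = 97.34°  ·
  (3,5): δ = 72.30°  ·
  (3,6): δ = 45.49°  ·
  (4,5): δ = 154.96°  ·
  (4,6): δ = 128.15°  ·
  (5,6): δ = 153.19°  ·
antipodal pairs: 3

count = 3; pairs: (0,3), (1,4), (2,5)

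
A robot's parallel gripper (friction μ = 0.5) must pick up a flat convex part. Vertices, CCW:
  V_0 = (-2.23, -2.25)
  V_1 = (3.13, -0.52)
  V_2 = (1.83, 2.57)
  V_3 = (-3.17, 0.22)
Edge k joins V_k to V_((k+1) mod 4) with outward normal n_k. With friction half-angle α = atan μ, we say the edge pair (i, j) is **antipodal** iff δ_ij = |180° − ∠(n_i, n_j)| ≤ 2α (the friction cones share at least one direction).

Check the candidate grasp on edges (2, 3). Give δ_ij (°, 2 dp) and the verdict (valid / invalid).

α = atan 0.5 = 26.57°;  2α = 53.13°
edge 2: e_2 = (-5.00, -2.35);  n_2 = (-0.4254, +0.9050)
edge 3: e_3 = (+0.94, -2.47);  n_3 = (-0.9346, -0.3557)
∠(n_2, n_3) = 85.66°
δ = |180° − 85.66°| = 94.34°
94.34° > 2α = 53.13°  →  invalid

δ = 94.34°, invalid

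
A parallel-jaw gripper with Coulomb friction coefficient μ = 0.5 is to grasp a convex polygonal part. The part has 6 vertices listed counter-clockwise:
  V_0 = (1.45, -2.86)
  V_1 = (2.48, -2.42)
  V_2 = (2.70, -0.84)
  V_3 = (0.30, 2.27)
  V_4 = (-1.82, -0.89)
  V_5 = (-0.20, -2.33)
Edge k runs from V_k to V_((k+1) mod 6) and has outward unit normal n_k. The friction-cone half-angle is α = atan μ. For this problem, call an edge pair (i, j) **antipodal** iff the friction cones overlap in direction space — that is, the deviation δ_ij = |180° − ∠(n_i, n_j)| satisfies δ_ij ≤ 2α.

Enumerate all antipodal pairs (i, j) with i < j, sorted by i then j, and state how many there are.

α = atan 0.5 = 26.57°;  2α = 53.13°
n_0 = (+0.3928, -0.9196)
n_1 = (+0.9904, -0.1379)
n_2 = (+0.7917, +0.6109)
n_3 = (-0.8304, +0.5571)
n_4 = (-0.6644, -0.7474)
n_5 = (-0.3058, -0.9521)
  (0,1): δ = 121.06°  ·
  (0,2): δ = 75.47°  ·
  (0,3): δ = 33.01°  ✓
  (0,4): δ = 115.24°  ·
  (0,5): δ = 139.06°  ·
  (1,2): δ = 134.42°  ·
  (1,3): δ = 25.93°  ✓
  (1,4): δ = 56.29°  ·
  (1,5): δ = 80.12°  ·
  (2,3): δ = 71.51°  ·
  (2,4): δ = 10.71°  ✓
  (2,5): δ = 34.53°  ✓
  (3,4): δ = 97.78°  ·
  (3,5): δ = 73.95°  ·
  (4,5): δ = 156.17°  ·
antipodal pairs: 4

count = 4; pairs: (0,3), (1,3), (2,4), (2,5)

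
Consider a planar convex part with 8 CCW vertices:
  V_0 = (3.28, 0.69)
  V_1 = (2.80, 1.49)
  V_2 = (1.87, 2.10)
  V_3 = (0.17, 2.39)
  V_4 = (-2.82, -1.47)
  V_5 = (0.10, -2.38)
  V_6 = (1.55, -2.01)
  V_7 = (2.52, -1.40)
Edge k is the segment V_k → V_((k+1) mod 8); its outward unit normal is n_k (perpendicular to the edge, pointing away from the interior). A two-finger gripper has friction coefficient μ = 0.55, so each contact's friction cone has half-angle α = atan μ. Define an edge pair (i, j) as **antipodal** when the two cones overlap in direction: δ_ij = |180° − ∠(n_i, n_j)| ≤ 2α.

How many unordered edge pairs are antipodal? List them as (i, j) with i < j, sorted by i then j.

α = atan 0.55 = 28.81°;  2α = 57.62°
n_0 = (+0.8575, +0.5145)
n_1 = (+0.5485, +0.8362)
n_2 = (+0.1682, +0.9858)
n_3 = (-0.7906, +0.6124)
n_4 = (-0.2975, -0.9547)
n_5 = (+0.2472, -0.9690)
n_6 = (+0.5324, -0.8465)
n_7 = (+0.9398, -0.3417)
  (0,1): δ = 154.23°  ·
  (0,2): δ = 130.64°  ·
  (0,3): δ = 68.73°  ·
  (0,4): δ = 41.73°  ✓
  (0,5): δ = 73.35°  ·
  (0,6): δ = 91.20°  ·
  (0,7): δ = 129.05°  ·
  (1,2): δ = 156.42°  ·
  (1,3): δ = 94.50°  ·
  (1,4): δ = 15.95°  ✓
  (1,5): δ = 47.58°  ✓
  (1,6): δ = 65.43°  ·
  (1,7): δ = 103.28°  ·
  (2,3): δ = 118.08°  ·
  (2,4): δ = 7.63°  ✓
  (2,5): δ = 24.00°  ✓
  (2,6): δ = 41.85°  ✓
  (2,7): δ = 79.70°  ·
  (3,4): δ = 69.55°  ·
  (3,5): δ = 37.92°  ✓
  (3,6): δ = 20.07°  ✓
  (3,7): δ = 17.78°  ✓
  (4,5): δ = 148.38°  ·
  (4,6): δ = 130.53°  ·
  (4,7): δ = 92.67°  ·
  (5,6): δ = 162.15°  ·
  (5,7): δ = 124.30°  ·
  (6,7): δ = 142.15°  ·
antipodal pairs: 9

count = 9; pairs: (0,4), (1,4), (1,5), (2,4), (2,5), (2,6), (3,5), (3,6), (3,7)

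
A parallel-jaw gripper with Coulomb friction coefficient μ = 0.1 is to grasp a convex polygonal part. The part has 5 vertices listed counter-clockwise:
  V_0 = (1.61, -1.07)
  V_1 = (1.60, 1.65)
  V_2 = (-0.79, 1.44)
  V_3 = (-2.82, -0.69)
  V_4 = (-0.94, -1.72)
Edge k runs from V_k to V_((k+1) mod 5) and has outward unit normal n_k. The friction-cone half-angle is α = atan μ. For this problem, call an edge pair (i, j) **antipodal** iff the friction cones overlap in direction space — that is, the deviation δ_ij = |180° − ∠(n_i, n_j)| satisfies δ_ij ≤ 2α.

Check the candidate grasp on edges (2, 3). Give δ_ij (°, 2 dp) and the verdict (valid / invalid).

δ = 75.09°, invalid

α = atan 0.1 = 5.71°;  2α = 11.42°
edge 2: e_2 = (-2.03, -2.13);  n_2 = (-0.7239, +0.6899)
edge 3: e_3 = (+1.88, -1.03);  n_3 = (-0.4805, -0.8770)
∠(n_2, n_3) = 104.91°
δ = |180° − 104.91°| = 75.09°
75.09° > 2α = 11.42°  →  invalid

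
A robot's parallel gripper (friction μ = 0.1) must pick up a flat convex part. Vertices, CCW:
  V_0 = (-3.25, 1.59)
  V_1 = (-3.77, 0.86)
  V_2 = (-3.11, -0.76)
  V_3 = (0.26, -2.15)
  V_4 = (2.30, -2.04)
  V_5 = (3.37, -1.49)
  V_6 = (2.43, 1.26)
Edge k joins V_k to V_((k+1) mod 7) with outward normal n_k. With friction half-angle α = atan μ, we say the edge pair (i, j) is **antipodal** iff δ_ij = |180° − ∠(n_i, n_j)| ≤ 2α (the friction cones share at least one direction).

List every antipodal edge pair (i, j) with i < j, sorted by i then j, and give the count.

α = atan 0.1 = 5.71°;  2α = 11.42°
n_0 = (-0.8145, +0.5802)
n_1 = (-0.9261, -0.3773)
n_2 = (-0.3813, -0.9245)
n_3 = (+0.0538, -0.9985)
n_4 = (+0.4572, -0.8894)
n_5 = (+0.9462, +0.3234)
n_6 = (+0.0580, +0.9983)
  (0,1): δ = 122.37°  ·
  (0,2): δ = 76.95°  ·
  (0,3): δ = 51.45°  ·
  (0,4): δ = 27.33°  ·
  (0,5): δ = 54.33°  ·
  (0,6): δ = 122.14°  ·
  (1,2): δ = 134.58°  ·
  (1,3): δ = 109.08°  ·
  (1,4): δ = 84.96°  ·
  (1,5): δ = 3.29°  ✓
  (1,6): δ = 64.51°  ·
  (2,3): δ = 154.50°  ·
  (2,4): δ = 130.38°  ·
  (2,5): δ = 48.71°  ·
  (2,6): δ = 19.09°  ·
  (3,4): δ = 155.88°  ·
  (3,5): δ = 74.22°  ·
  (3,6): δ = 6.41°  ✓
  (4,5): δ = 98.33°  ·
  (4,6): δ = 30.53°  ·
  (5,6): δ = 112.20°  ·
antipodal pairs: 2

count = 2; pairs: (1,5), (3,6)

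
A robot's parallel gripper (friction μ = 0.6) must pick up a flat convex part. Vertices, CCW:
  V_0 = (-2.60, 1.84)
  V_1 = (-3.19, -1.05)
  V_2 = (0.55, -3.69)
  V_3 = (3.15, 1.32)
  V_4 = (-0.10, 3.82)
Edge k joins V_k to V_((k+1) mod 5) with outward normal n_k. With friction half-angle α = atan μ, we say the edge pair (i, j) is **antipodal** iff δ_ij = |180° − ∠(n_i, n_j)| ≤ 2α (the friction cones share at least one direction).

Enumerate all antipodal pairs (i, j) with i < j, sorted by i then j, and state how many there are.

α = atan 0.6 = 30.96°;  2α = 61.93°
n_0 = (-0.9798, +0.2000)
n_1 = (-0.5767, -0.8170)
n_2 = (+0.8876, -0.4606)
n_3 = (+0.6097, +0.7926)
n_4 = (-0.6209, +0.7839)
  (0,1): δ = 113.68°  ·
  (0,2): δ = 15.89°  ✓
  (0,3): δ = 63.97°  ·
  (0,4): δ = 139.92°  ·
  (1,2): δ = 82.21°  ·
  (1,3): δ = 2.35°  ✓
  (1,4): δ = 73.60°  ·
  (2,3): δ = 100.14°  ·
  (2,4): δ = 24.19°  ✓
  (3,4): δ = 104.05°  ·
antipodal pairs: 3

count = 3; pairs: (0,2), (1,3), (2,4)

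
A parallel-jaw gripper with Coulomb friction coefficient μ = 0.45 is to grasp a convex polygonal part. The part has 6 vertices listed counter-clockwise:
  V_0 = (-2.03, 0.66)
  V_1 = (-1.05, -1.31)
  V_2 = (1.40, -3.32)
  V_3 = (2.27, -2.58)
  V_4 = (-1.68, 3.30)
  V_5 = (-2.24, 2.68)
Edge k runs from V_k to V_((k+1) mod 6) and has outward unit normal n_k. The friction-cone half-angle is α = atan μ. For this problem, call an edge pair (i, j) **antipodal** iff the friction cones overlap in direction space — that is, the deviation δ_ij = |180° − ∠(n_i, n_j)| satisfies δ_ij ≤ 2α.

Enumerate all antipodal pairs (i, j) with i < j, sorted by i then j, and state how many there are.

α = atan 0.45 = 24.23°;  2α = 48.46°
n_0 = (-0.8953, -0.4454)
n_1 = (-0.6343, -0.7731)
n_2 = (+0.6479, -0.7617)
n_3 = (+0.8301, +0.5576)
n_4 = (-0.7421, +0.6703)
n_5 = (-0.9946, -0.1034)
  (0,1): δ = 155.81°  ·
  (0,2): δ = 76.06°  ·
  (0,3): δ = 7.44°  ✓
  (0,4): δ = 111.46°  ·
  (0,5): δ = 159.49°  ·
  (1,2): δ = 100.25°  ·
  (1,3): δ = 16.74°  ✓
  (1,4): δ = 87.28°  ·
  (1,5): δ = 135.30°  ·
  (2,3): δ = 96.49°  ·
  (2,4): δ = 7.53°  ✓
  (2,5): δ = 55.55°  ·
  (3,4): δ = 75.98°  ·
  (3,5): δ = 27.96°  ✓
  (4,5): δ = 131.98°  ·
antipodal pairs: 4

count = 4; pairs: (0,3), (1,3), (2,4), (3,5)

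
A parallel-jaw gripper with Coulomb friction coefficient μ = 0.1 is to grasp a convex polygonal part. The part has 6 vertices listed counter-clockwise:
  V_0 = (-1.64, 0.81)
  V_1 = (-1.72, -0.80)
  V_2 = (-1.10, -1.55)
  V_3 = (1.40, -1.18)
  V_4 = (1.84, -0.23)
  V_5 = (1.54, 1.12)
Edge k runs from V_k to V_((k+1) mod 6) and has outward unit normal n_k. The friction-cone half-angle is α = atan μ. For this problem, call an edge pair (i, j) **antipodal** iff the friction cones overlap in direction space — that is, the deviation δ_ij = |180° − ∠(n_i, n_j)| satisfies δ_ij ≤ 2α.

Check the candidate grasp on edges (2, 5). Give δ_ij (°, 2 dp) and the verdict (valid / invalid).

α = atan 0.1 = 5.71°;  2α = 11.42°
edge 2: e_2 = (+2.50, +0.37);  n_2 = (+0.1464, -0.9892)
edge 5: e_5 = (-3.18, -0.31);  n_5 = (-0.0970, +0.9953)
∠(n_2, n_5) = 177.15°
δ = |180° − 177.15°| = 2.85°
2.85° ≤ 2α = 11.42°  →  valid

δ = 2.85°, valid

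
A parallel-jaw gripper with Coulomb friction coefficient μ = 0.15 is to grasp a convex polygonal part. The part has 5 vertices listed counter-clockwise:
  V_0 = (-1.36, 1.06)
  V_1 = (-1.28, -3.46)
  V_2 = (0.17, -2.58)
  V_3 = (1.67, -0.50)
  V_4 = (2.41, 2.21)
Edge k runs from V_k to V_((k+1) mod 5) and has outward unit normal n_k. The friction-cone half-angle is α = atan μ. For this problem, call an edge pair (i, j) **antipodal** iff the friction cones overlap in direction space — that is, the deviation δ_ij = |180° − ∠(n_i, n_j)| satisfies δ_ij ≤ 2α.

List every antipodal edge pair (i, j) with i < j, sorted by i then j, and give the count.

count = 2; pairs: (0,3), (1,4)

α = atan 0.15 = 8.53°;  2α = 17.06°
n_0 = (-0.9998, -0.0177)
n_1 = (+0.5188, -0.8549)
n_2 = (+0.8111, -0.5849)
n_3 = (+0.9647, -0.2634)
n_4 = (-0.2918, +0.9565)
  (0,1): δ = 59.76°  ·
  (0,2): δ = 36.81°  ·
  (0,3): δ = 16.29°  ✓
  (0,4): δ = 105.95°  ·
  (1,2): δ = 157.05°  ·
  (1,3): δ = 136.53°  ·
  (1,4): δ = 14.29°  ✓
  (2,3): δ = 159.48°  ·
  (2,4): δ = 37.24°  ·
  (3,4): δ = 57.76°  ·
antipodal pairs: 2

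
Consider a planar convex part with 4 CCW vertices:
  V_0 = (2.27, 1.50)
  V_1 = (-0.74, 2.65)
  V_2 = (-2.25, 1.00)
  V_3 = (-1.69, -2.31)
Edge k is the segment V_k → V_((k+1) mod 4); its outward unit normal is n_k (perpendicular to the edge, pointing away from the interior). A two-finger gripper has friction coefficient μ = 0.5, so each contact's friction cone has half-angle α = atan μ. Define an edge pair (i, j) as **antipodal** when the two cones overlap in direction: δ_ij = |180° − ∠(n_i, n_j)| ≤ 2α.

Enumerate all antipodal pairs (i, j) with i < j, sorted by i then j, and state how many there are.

count = 1; pairs: (1,3)

α = atan 0.5 = 26.57°;  2α = 53.13°
n_0 = (+0.3569, +0.9341)
n_1 = (-0.7377, +0.6751)
n_2 = (-0.9860, -0.1668)
n_3 = (+0.6933, -0.7206)
  (0,1): δ = 111.55°  ·
  (0,2): δ = 59.49°  ·
  (0,3): δ = 64.80°  ·
  (1,2): δ = 127.93°  ·
  (1,3): δ = 3.64°  ✓
  (2,3): δ = 55.71°  ·
antipodal pairs: 1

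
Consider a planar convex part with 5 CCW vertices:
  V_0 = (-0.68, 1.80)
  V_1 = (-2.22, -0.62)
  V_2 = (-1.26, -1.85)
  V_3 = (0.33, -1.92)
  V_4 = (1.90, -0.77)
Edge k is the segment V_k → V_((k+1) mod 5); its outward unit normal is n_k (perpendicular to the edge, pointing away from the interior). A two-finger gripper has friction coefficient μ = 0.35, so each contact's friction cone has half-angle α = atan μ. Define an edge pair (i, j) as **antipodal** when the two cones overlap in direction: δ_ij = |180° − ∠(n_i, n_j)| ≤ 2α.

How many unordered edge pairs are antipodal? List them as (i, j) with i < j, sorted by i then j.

count = 2; pairs: (0,3), (1,4)

α = atan 0.35 = 19.29°;  2α = 38.58°
n_0 = (-0.8437, +0.5369)
n_1 = (-0.7883, -0.6153)
n_2 = (-0.0440, -0.9990)
n_3 = (+0.5909, -0.8067)
n_4 = (+0.7057, +0.7085)
  (0,1): δ = 109.56°  ·
  (0,2): δ = 60.05°  ·
  (0,3): δ = 21.31°  ✓
  (0,4): δ = 77.58°  ·
  (1,2): δ = 130.49°  ·
  (1,3): δ = 91.75°  ·
  (1,4): δ = 7.14°  ✓
  (2,3): δ = 141.26°  ·
  (2,4): δ = 42.37°  ·
  (3,4): δ = 81.11°  ·
antipodal pairs: 2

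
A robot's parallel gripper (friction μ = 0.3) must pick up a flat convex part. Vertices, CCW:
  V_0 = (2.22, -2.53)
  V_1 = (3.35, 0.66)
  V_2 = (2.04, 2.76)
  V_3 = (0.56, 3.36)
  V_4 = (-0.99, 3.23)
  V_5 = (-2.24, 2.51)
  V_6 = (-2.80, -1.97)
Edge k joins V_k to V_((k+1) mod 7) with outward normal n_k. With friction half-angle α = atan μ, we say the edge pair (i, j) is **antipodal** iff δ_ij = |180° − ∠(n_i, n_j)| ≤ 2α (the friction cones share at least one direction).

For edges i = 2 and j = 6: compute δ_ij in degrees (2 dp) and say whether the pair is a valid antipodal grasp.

δ = 15.70°, valid

α = atan 0.3 = 16.70°;  2α = 33.40°
edge 2: e_2 = (-1.48, +0.60);  n_2 = (+0.3757, +0.9267)
edge 6: e_6 = (+5.02, -0.56);  n_6 = (-0.1109, -0.9938)
∠(n_2, n_6) = 164.30°
δ = |180° − 164.30°| = 15.70°
15.70° ≤ 2α = 33.40°  →  valid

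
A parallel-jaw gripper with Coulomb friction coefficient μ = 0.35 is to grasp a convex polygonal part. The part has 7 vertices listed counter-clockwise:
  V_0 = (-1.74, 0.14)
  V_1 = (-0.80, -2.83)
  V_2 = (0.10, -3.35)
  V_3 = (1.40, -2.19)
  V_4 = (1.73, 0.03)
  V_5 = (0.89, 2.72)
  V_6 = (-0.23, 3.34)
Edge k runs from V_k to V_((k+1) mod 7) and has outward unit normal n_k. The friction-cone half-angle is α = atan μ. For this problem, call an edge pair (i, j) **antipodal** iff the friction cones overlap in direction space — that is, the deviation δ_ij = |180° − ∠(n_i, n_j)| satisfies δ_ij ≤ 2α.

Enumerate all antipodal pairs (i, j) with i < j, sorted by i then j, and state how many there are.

α = atan 0.35 = 19.29°;  2α = 38.58°
n_0 = (-0.9534, -0.3017)
n_1 = (-0.5003, -0.8659)
n_2 = (+0.6658, -0.7461)
n_3 = (+0.9891, -0.1470)
n_4 = (+0.9545, +0.2981)
n_5 = (+0.4843, +0.8749)
n_6 = (-0.9044, +0.4267)
  (0,1): δ = 137.58°  ·
  (0,2): δ = 65.82°  ·
  (0,3): δ = 26.02°  ✓
  (0,4): δ = 0.22°  ✓
  (0,5): δ = 43.47°  ·
  (0,6): δ = 137.18°  ·
  (1,2): δ = 108.24°  ·
  (1,3): δ = 68.44°  ·
  (1,4): δ = 42.64°  ·
  (1,5): δ = 1.05°  ✓
  (1,6): δ = 94.76°  ·
  (2,3): δ = 140.20°  ·
  (2,4): δ = 114.40°  ·
  (2,5): δ = 70.71°  ·
  (2,6): δ = 23.00°  ✓
  (3,4): δ = 154.20°  ·
  (3,5): δ = 110.51°  ·
  (3,6): δ = 16.81°  ✓
  (4,5): δ = 136.31°  ·
  (4,6): δ = 42.60°  ·
  (5,6): δ = 86.29°  ·
antipodal pairs: 5

count = 5; pairs: (0,3), (0,4), (1,5), (2,6), (3,6)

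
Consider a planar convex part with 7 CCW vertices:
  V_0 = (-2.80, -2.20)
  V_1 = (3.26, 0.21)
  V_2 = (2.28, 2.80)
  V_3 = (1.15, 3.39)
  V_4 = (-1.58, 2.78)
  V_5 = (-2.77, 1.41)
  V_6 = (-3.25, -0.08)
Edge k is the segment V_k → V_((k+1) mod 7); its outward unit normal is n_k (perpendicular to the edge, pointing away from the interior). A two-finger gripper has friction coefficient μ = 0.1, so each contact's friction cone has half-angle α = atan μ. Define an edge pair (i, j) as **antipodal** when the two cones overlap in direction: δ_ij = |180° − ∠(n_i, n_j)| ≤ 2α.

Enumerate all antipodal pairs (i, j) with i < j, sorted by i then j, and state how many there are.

α = atan 0.1 = 5.71°;  2α = 11.42°
n_0 = (+0.3695, -0.9292)
n_1 = (+0.9353, +0.3539)
n_2 = (+0.4628, +0.8864)
n_3 = (-0.2181, +0.9759)
n_4 = (-0.7550, +0.6558)
n_5 = (-0.9518, +0.3066)
n_6 = (-0.9782, -0.2076)
  (0,1): δ = 90.96°  ·
  (0,2): δ = 49.26°  ·
  (0,3): δ = 9.09°  ✓
  (0,4): δ = 27.33°  ·
  (0,5): δ = 50.46°  ·
  (0,6): δ = 80.30°  ·
  (1,2): δ = 138.30°  ·
  (1,3): δ = 98.13°  ·
  (1,4): δ = 61.70°  ·
  (1,5): δ = 38.58°  ·
  (1,6): δ = 8.74°  ✓
  (2,3): δ = 139.83°  ·
  (2,4): δ = 103.41°  ·
  (2,5): δ = 80.29°  ·
  (2,6): δ = 50.45°  ·
  (3,4): δ = 143.57°  ·
  (3,5): δ = 120.45°  ·
  (3,6): δ = 90.61°  ·
  (4,5): δ = 156.88°  ·
  (4,6): δ = 127.04°  ·
  (5,6): δ = 150.16°  ·
antipodal pairs: 2

count = 2; pairs: (0,3), (1,6)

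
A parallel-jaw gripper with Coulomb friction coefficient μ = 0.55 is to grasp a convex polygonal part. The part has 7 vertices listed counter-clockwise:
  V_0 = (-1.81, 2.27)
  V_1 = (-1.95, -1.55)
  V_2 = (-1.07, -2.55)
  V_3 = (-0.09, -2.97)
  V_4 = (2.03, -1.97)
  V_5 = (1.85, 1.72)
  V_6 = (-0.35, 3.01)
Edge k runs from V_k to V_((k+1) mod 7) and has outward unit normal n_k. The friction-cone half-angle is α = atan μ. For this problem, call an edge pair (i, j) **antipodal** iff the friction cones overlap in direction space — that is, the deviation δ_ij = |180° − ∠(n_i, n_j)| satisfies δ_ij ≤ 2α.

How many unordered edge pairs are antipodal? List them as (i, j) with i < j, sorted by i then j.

α = atan 0.55 = 28.81°;  2α = 57.62°
n_0 = (-0.9993, +0.0366)
n_1 = (-0.7507, -0.6606)
n_2 = (-0.3939, -0.9191)
n_3 = (+0.4266, -0.9044)
n_4 = (+0.9988, +0.0487)
n_5 = (+0.5058, +0.8626)
n_6 = (-0.4521, +0.8920)
  (0,1): δ = 136.55°  ·
  (0,2): δ = 111.10°  ·
  (0,3): δ = 62.65°  ·
  (0,4): δ = 4.89°  ✓
  (0,5): δ = 61.71°  ·
  (0,6): δ = 118.98°  ·
  (1,2): δ = 154.55°  ·
  (1,3): δ = 106.09°  ·
  (1,4): δ = 38.56°  ✓
  (1,5): δ = 18.27°  ✓
  (1,6): δ = 75.53°  ·
  (2,3): δ = 131.55°  ·
  (2,4): δ = 64.01°  ·
  (2,5): δ = 7.19°  ✓
  (2,6): δ = 50.08°  ✓
  (3,4): δ = 112.46°  ·
  (3,5): δ = 55.64°  ✓
  (3,6): δ = 1.62°  ✓
  (4,5): δ = 123.18°  ·
  (4,6): δ = 65.91°  ·
  (5,6): δ = 122.74°  ·
antipodal pairs: 7

count = 7; pairs: (0,4), (1,4), (1,5), (2,5), (2,6), (3,5), (3,6)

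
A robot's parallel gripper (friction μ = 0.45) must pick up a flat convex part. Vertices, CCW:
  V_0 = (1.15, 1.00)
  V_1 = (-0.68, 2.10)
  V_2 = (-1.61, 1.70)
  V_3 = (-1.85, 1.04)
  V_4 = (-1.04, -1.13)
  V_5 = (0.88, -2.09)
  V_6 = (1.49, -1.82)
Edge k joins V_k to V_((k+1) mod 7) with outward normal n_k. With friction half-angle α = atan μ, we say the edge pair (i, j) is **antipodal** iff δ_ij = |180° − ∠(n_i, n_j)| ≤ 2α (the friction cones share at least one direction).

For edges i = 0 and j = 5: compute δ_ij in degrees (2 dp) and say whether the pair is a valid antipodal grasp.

δ = 54.89°, invalid

α = atan 0.45 = 24.23°;  2α = 48.46°
edge 0: e_0 = (-1.83, +1.10);  n_0 = (+0.5152, +0.8571)
edge 5: e_5 = (+0.61, +0.27);  n_5 = (+0.4047, -0.9144)
∠(n_0, n_5) = 125.11°
δ = |180° − 125.11°| = 54.89°
54.89° > 2α = 48.46°  →  invalid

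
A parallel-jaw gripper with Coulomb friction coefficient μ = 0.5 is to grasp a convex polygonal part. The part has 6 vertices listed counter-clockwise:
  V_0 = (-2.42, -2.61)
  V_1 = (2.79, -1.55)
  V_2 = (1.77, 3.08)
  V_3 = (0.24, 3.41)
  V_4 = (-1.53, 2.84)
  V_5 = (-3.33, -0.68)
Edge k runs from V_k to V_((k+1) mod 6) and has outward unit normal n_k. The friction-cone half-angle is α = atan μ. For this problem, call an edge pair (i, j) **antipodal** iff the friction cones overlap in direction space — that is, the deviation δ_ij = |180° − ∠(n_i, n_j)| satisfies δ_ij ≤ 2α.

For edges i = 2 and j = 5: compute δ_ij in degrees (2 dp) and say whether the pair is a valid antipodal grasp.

δ = 52.58°, valid

α = atan 0.5 = 26.57°;  2α = 53.13°
edge 2: e_2 = (-1.53, +0.33);  n_2 = (+0.2108, +0.9775)
edge 5: e_5 = (+0.91, -1.93);  n_5 = (-0.9045, -0.4265)
∠(n_2, n_5) = 127.42°
δ = |180° − 127.42°| = 52.58°
52.58° ≤ 2α = 53.13°  →  valid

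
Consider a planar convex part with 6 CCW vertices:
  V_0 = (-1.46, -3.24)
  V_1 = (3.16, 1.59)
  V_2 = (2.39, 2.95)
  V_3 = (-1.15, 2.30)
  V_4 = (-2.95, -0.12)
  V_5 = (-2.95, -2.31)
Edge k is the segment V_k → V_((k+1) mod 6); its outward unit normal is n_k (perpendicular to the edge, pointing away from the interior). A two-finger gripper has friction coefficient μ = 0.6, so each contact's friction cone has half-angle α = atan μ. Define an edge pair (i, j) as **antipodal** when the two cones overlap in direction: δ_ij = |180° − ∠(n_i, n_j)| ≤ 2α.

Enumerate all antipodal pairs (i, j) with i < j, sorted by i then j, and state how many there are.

count = 6; pairs: (0,2), (0,3), (0,4), (1,4), (1,5), (2,5)

α = atan 0.6 = 30.96°;  2α = 61.93°
n_0 = (+0.7226, -0.6912)
n_1 = (+0.8702, +0.4927)
n_2 = (-0.1806, +0.9836)
n_3 = (-0.8024, +0.5968)
n_4 = (-1.0000, -0.0000)
n_5 = (-0.5295, -0.8483)
  (0,1): δ = 106.76°  ·
  (0,2): δ = 35.87°  ✓
  (0,3): δ = 7.09°  ✓
  (0,4): δ = 43.73°  ✓
  (0,5): δ = 101.76°  ·
  (1,2): δ = 109.11°  ·
  (1,3): δ = 66.16°  ·
  (1,4): δ = 29.52°  ✓
  (1,5): δ = 28.51°  ✓
  (2,3): δ = 137.05°  ·
  (2,4): δ = 100.40°  ·
  (2,5): δ = 42.38°  ✓
  (3,4): δ = 143.36°  ·
  (3,5): δ = 85.33°  ·
  (4,5): δ = 121.97°  ·
antipodal pairs: 6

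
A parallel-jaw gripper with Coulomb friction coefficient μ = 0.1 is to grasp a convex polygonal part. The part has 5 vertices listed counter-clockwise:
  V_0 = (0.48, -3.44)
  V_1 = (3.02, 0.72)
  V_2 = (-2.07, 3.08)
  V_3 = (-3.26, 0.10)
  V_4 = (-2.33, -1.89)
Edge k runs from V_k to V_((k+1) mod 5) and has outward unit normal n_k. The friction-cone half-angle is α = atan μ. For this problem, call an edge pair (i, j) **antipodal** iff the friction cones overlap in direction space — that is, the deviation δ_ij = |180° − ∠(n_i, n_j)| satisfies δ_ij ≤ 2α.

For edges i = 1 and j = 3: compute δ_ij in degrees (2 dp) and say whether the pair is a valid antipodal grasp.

α = atan 0.1 = 5.71°;  2α = 11.42°
edge 1: e_1 = (-5.09, +2.36);  n_1 = (+0.4206, +0.9072)
edge 3: e_3 = (+0.93, -1.99);  n_3 = (-0.9060, -0.4234)
∠(n_1, n_3) = 139.92°
δ = |180° − 139.92°| = 40.08°
40.08° > 2α = 11.42°  →  invalid

δ = 40.08°, invalid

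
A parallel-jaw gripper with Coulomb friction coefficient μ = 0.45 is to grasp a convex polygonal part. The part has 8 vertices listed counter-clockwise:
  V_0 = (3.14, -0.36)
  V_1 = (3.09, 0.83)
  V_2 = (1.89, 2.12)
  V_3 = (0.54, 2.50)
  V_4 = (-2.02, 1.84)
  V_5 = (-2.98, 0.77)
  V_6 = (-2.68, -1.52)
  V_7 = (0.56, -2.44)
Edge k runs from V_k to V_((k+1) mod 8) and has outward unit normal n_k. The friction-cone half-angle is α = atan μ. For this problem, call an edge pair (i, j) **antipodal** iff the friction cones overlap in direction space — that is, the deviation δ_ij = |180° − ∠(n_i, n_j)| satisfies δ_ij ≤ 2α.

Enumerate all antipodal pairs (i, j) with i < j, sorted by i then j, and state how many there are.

count = 8; pairs: (0,4), (0,5), (1,5), (1,6), (2,6), (3,6), (3,7), (4,7)

α = atan 0.45 = 24.23°;  2α = 48.46°
n_0 = (+0.9991, +0.0420)
n_1 = (+0.7322, +0.6811)
n_2 = (+0.2710, +0.9626)
n_3 = (-0.2496, +0.9683)
n_4 = (-0.7443, +0.6678)
n_5 = (-0.9915, -0.1299)
n_6 = (-0.2732, -0.9620)
n_7 = (+0.6276, -0.7785)
  (0,1): δ = 139.48°  ·
  (0,2): δ = 108.13°  ·
  (0,3): δ = 77.95°  ·
  (0,4): δ = 44.30°  ✓
  (0,5): δ = 5.06°  ✓
  (0,6): δ = 71.74°  ·
  (0,7): δ = 126.47°  ·
  (1,2): δ = 148.65°  ·
  (1,3): δ = 118.47°  ·
  (1,4): δ = 84.83°  ·
  (1,5): δ = 35.47°  ✓
  (1,6): δ = 31.22°  ✓
  (1,7): δ = 85.95°  ·
  (2,3): δ = 149.82°  ·
  (2,4): δ = 116.18°  ·
  (2,5): δ = 66.82°  ·
  (2,6): δ = 0.13°  ✓
  (2,7): δ = 54.60°  ·
  (3,4): δ = 146.36°  ·
  (3,5): δ = 96.99°  ·
  (3,6): δ = 30.31°  ✓
  (3,7): δ = 24.42°  ✓
  (4,5): δ = 130.64°  ·
  (4,6): δ = 63.95°  ·
  (4,7): δ = 9.23°  ✓
  (5,6): δ = 113.32°  ·
  (5,7): δ = 58.59°  ·
  (6,7): δ = 125.27°  ·
antipodal pairs: 8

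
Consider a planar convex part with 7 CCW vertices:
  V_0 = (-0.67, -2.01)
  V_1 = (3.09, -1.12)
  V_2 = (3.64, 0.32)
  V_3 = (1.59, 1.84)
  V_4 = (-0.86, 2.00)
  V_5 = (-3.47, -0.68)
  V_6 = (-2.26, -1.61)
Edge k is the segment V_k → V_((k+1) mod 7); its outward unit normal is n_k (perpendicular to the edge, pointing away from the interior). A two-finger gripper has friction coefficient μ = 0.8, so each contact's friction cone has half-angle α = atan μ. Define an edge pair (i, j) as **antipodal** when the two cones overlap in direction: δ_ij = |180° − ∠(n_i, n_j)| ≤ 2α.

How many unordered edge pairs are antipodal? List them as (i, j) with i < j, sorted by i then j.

α = atan 0.8 = 38.66°;  2α = 77.32°
n_0 = (+0.2303, -0.9731)
n_1 = (+0.9342, -0.3568)
n_2 = (+0.5956, +0.8033)
n_3 = (+0.0652, +0.9979)
n_4 = (-0.7164, +0.6977)
n_5 = (-0.6094, -0.7929)
n_6 = (-0.2440, -0.9698)
  (0,1): δ = 124.22°  ·
  (0,2): δ = 49.87°  ✓
  (0,3): δ = 17.05°  ✓
  (0,4): δ = 32.44°  ✓
  (0,5): δ = 129.14°  ·
  (0,6): δ = 152.56°  ·
  (1,2): δ = 105.65°  ·
  (1,3): δ = 72.83°  ✓
  (1,4): δ = 23.34°  ✓
  (1,5): δ = 73.36°  ✓
  (1,6): δ = 96.78°  ·
  (2,3): δ = 147.18°  ·
  (2,4): δ = 97.69°  ·
  (2,5): δ = 0.99°  ✓
  (2,6): δ = 22.43°  ✓
  (3,4): δ = 130.51°  ·
  (3,5): δ = 33.81°  ✓
  (3,6): δ = 10.38°  ✓
  (4,5): δ = 83.30°  ·
  (4,6): δ = 59.88°  ✓
  (5,6): δ = 156.58°  ·
antipodal pairs: 11

count = 11; pairs: (0,2), (0,3), (0,4), (1,3), (1,4), (1,5), (2,5), (2,6), (3,5), (3,6), (4,6)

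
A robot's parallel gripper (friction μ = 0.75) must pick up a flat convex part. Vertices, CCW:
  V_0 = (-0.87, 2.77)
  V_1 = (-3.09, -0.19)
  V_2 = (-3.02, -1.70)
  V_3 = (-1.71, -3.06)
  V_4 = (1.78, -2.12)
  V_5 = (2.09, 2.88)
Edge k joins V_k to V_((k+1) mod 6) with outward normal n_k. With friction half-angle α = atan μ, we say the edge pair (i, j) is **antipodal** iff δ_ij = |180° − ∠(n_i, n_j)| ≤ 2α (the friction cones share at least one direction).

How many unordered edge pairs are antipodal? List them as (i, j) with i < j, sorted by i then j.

α = atan 0.75 = 36.87°;  2α = 73.74°
n_0 = (-0.8000, +0.6000)
n_1 = (-0.9989, -0.0463)
n_2 = (-0.7202, -0.6937)
n_3 = (+0.2601, -0.9656)
n_4 = (+0.9981, -0.0619)
n_5 = (-0.0371, +0.9993)
  (0,1): δ = 140.48°  ·
  (0,2): δ = 99.20°  ·
  (0,3): δ = 38.06°  ✓
  (0,4): δ = 33.32°  ✓
  (0,5): δ = 129.00°  ·
  (1,2): δ = 138.73°  ·
  (1,3): δ = 77.58°  ·
  (1,4): δ = 6.20°  ✓
  (1,5): δ = 89.47°  ·
  (2,3): δ = 118.85°  ·
  (2,4): δ = 47.47°  ✓
  (2,5): δ = 48.20°  ✓
  (3,4): δ = 108.62°  ·
  (3,5): δ = 12.95°  ✓
  (4,5): δ = 84.32°  ·
antipodal pairs: 6

count = 6; pairs: (0,3), (0,4), (1,4), (2,4), (2,5), (3,5)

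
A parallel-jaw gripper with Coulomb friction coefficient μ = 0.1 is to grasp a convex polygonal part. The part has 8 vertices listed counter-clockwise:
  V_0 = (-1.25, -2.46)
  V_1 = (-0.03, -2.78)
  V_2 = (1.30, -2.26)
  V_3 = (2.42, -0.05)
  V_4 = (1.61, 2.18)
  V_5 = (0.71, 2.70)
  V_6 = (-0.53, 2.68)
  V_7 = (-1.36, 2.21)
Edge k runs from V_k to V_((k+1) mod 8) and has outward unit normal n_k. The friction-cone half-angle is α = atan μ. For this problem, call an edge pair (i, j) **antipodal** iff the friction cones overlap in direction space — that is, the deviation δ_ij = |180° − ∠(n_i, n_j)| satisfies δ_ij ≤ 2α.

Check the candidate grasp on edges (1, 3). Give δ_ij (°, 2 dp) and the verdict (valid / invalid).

α = atan 0.1 = 5.71°;  2α = 11.42°
edge 1: e_1 = (+1.33, +0.52);  n_1 = (+0.3641, -0.9313)
edge 3: e_3 = (-0.81, +2.23);  n_3 = (+0.9399, +0.3414)
∠(n_1, n_3) = 88.61°
δ = |180° − 88.61°| = 91.39°
91.39° > 2α = 11.42°  →  invalid

δ = 91.39°, invalid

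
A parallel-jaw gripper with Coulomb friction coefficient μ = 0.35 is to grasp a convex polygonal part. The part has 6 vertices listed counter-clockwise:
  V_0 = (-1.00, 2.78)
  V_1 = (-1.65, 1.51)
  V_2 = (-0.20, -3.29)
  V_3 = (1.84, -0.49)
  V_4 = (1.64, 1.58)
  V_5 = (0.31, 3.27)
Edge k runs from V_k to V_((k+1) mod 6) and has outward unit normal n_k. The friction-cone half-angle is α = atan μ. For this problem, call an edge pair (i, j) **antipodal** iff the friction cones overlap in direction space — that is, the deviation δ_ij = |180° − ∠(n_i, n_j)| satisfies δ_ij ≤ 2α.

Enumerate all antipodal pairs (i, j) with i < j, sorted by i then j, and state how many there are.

α = atan 0.35 = 19.29°;  2α = 38.58°
n_0 = (-0.8902, +0.4556)
n_1 = (-0.9573, -0.2892)
n_2 = (+0.8082, -0.5889)
n_3 = (+0.9954, +0.0962)
n_4 = (+0.7858, +0.6184)
n_5 = (-0.3503, +0.9366)
  (0,1): δ = 136.09°  ·
  (0,2): δ = 8.97°  ✓
  (0,3): δ = 32.62°  ✓
  (0,4): δ = 65.31°  ·
  (0,5): δ = 137.61°  ·
  (1,2): δ = 52.88°  ·
  (1,3): δ = 11.29°  ✓
  (1,4): δ = 21.39°  ✓
  (1,5): δ = 93.70°  ·
  (2,3): δ = 138.41°  ·
  (2,4): δ = 105.72°  ·
  (2,5): δ = 33.42°  ✓
  (3,4): δ = 147.32°  ·
  (3,5): δ = 75.01°  ·
  (4,5): δ = 107.69°  ·
antipodal pairs: 5

count = 5; pairs: (0,2), (0,3), (1,3), (1,4), (2,5)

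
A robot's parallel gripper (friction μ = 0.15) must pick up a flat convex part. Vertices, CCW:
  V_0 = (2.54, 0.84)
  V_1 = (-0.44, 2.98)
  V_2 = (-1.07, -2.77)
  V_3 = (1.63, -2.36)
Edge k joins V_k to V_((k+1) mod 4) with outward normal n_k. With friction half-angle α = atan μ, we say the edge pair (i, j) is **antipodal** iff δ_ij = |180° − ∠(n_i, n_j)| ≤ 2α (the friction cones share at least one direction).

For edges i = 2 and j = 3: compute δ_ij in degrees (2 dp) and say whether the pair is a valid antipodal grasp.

δ = 114.51°, invalid

α = atan 0.15 = 8.53°;  2α = 17.06°
edge 2: e_2 = (+2.70, +0.41);  n_2 = (+0.1501, -0.9887)
edge 3: e_3 = (+0.91, +3.20);  n_3 = (+0.9619, -0.2735)
∠(n_2, n_3) = 65.49°
δ = |180° − 65.49°| = 114.51°
114.51° > 2α = 17.06°  →  invalid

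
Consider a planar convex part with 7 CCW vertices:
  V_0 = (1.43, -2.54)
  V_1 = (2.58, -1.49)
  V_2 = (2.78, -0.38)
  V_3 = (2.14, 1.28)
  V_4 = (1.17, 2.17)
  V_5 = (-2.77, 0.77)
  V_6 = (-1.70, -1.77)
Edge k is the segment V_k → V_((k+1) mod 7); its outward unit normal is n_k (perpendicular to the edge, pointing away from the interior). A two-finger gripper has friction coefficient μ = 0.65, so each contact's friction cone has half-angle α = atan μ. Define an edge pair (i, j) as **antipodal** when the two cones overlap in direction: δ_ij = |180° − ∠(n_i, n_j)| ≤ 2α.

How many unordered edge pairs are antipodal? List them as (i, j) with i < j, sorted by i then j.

α = atan 0.65 = 33.02°;  2α = 66.05°
n_0 = (+0.6743, -0.7385)
n_1 = (+0.9842, -0.1773)
n_2 = (+0.9331, +0.3597)
n_3 = (+0.6761, +0.7368)
n_4 = (-0.3348, +0.9423)
n_5 = (-0.9216, -0.3882)
n_6 = (-0.2389, -0.9710)
  (0,1): δ = 142.61°  ·
  (0,2): δ = 111.31°  ·
  (0,3): δ = 84.93°  ·
  (0,4): δ = 22.84°  ✓
  (0,5): δ = 70.45°  ·
  (0,6): δ = 123.78°  ·
  (1,2): δ = 148.70°  ·
  (1,3): δ = 122.32°  ·
  (1,4): δ = 60.22°  ✓
  (1,5): δ = 33.06°  ✓
  (1,6): δ = 86.39°  ·
  (2,3): δ = 153.62°  ·
  (2,4): δ = 91.52°  ·
  (2,5): δ = 1.76°  ✓
  (2,6): δ = 55.10°  ✓
  (3,4): δ = 117.90°  ·
  (3,5): δ = 24.62°  ✓
  (3,6): δ = 28.72°  ✓
  (4,5): δ = 86.72°  ·
  (4,6): δ = 33.38°  ✓
  (5,6): δ = 126.66°  ·
antipodal pairs: 8

count = 8; pairs: (0,4), (1,4), (1,5), (2,5), (2,6), (3,5), (3,6), (4,6)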